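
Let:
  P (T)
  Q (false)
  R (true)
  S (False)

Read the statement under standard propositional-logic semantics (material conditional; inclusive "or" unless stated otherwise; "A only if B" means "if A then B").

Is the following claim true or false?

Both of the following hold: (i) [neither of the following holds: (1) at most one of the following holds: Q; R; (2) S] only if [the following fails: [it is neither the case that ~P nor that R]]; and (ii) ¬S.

True

This is (((Q nand R) nor S) -> ~(~P nor R)) & ~S.

Q nand R = F nand T = T
(Q nand R) nor S = T nor F = F
~P = ~T = F
~P nor R = F nor T = F
~(~P nor R) = ~F = T
((Q nand R) nor S) -> ~(~P nor R) = F -> T = T
~S = ~F = T
(((Q nand R) nor S) -> ~(~P nor R)) & ~S = T & T = T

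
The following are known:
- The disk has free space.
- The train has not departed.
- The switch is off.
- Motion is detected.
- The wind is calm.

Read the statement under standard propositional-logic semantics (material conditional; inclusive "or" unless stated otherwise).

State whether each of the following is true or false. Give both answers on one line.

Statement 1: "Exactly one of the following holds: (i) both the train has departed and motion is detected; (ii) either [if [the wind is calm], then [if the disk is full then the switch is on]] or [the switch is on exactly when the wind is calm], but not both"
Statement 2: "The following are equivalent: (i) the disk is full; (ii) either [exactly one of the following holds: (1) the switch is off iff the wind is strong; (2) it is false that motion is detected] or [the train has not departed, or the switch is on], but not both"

Let M = "the train has departed" (F), R = "motion is detected" (T), P = "the wind is strong" (F), S = "the disk is full" (F), N = "the switch is on" (F).

Statement 1: In symbols: (M & R) xor ((~P -> (S -> N)) xor (N <-> ~P))

M & R = F & T = F
~P = ~F = T
S -> N = F -> F = T
~P -> (S -> N) = T -> T = T
~P = ~F = T
N <-> ~P = F <-> T = F
(~P -> (S -> N)) xor (N <-> ~P) = T xor F = T
(M & R) xor ((~P -> (S -> N)) xor (N <-> ~P)) = F xor T = T
Thus Statement 1 is true.

Statement 2: This is S <-> (((~N <-> P) xor ~R) xor (~M | N)).

~N = ~F = T
~N <-> P = T <-> F = F
~R = ~T = F
(~N <-> P) xor ~R = F xor F = F
~M = ~F = T
~M | N = T | F = T
((~N <-> P) xor ~R) xor (~M | N) = F xor T = T
S <-> (((~N <-> P) xor ~R) xor (~M | N)) = F <-> T = F
So Statement 2 is false.

Statement 1 T / Statement 2 F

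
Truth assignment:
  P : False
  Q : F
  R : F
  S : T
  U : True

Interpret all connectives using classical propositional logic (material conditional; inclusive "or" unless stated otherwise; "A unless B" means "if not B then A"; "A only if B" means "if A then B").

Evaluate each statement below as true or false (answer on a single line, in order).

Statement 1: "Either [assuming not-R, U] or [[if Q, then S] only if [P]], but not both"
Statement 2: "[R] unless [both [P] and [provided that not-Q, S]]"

Statement 1: This is (~R -> U) xor ((Q -> S) -> P).

~R = ~F = T
~R -> U = T -> T = T
Q -> S = F -> T = T
(Q -> S) -> P = T -> F = F
(~R -> U) xor ((Q -> S) -> P) = T xor F = T
Hence Statement 1 is true.

Statement 2: Formalization: R | (P & (~Q -> S))

~Q = ~F = T
~Q -> S = T -> T = T
P & (~Q -> S) = F & T = F
R | (P & (~Q -> S)) = F | F = F
Thus Statement 2 is false.

Statement 1 true; Statement 2 false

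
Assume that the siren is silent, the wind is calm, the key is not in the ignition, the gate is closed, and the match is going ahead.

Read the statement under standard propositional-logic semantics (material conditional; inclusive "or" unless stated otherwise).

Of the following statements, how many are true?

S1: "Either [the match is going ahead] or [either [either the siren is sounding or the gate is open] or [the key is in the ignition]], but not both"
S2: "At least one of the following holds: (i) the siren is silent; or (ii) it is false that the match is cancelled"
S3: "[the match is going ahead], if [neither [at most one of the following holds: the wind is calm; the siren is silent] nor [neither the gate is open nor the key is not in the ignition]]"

Let H = "the match is cancelled" (False), L = "the siren is sounding" (False), V = "the gate is open" (False), D = "the key is in the ignition" (False), U = "the wind is strong" (False).

S1: In symbols: not H xor ((L or V) or D)

not H = not False = True
L or V = False or False = False
(L or V) or D = False or False = False
not H xor ((L or V) or D) = True xor False = True
So S1 is true.

S2: Formalization: not L or not H

not L = not False = True
not H = not False = True
not L or not H = True or True = True
So S2 is true.

S3: Formalization: ((not U nand not L) nor (V nor not D)) -> not H

not U = not False = True
not L = not False = True
not U nand not L = True nand True = False
not D = not False = True
V nor not D = False nor True = False
(not U nand not L) nor (V nor not D) = False nor False = True
not H = not False = True
((not U nand not L) nor (V nor not D)) -> not H = True -> True = True
Hence S3 is true.

Count: 3.

3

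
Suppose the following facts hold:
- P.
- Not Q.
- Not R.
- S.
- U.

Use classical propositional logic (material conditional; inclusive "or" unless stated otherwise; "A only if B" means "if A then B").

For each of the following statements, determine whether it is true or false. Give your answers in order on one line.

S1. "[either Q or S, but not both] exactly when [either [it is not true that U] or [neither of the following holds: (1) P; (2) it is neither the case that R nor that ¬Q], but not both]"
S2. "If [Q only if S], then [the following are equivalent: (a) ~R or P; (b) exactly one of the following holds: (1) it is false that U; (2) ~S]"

S1: Parsed as (Q xor S) iff (not U xor (P nor (R nor not Q)))

Q xor S = False xor True = True
not U = not True = False
not Q = not False = True
R nor not Q = False nor True = False
P nor (R nor not Q) = True nor False = False
not U xor (P nor (R nor not Q)) = False xor False = False
(Q xor S) iff (not U xor (P nor (R nor not Q))) = True iff False = False
Thus S1 is false.

S2: This is (Q -> S) -> ((not R or P) iff (not U xor not S)).

Q -> S = False -> True = True
not R = not False = True
not R or P = True or True = True
not U = not True = False
not S = not True = False
not U xor not S = False xor False = False
(not R or P) iff (not U xor not S) = True iff False = False
(Q -> S) -> ((not R or P) iff (not U xor not S)) = True -> False = False
Hence S2 is false.

S1 False, S2 False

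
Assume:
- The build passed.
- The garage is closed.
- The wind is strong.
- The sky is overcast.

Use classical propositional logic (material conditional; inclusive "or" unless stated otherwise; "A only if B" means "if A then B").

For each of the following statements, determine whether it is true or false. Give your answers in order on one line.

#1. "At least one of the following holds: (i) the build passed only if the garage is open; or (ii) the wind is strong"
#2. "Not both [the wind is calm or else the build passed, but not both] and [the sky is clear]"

#1 True; #2 True

Let U = "the build passed" (True), Q = "the garage is closed" (True), R = "the wind is strong" (True), S = "the sky is overcast" (True).

#1: Parsed as (U -> not Q) or R

not Q = not True = False
U -> not Q = True -> False = False
(U -> not Q) or R = False or True = True
So #1 is true.

#2: In symbols: (not R xor U) nand not S

not R = not True = False
not R xor U = False xor True = True
not S = not True = False
(not R xor U) nand not S = True nand False = True
So #2 is true.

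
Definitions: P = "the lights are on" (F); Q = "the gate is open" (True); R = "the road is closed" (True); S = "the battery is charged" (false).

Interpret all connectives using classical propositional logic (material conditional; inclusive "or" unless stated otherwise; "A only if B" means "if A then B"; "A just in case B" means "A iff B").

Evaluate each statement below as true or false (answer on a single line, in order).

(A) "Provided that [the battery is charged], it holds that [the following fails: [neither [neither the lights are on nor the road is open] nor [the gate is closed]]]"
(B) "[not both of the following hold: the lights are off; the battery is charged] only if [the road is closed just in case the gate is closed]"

(A): Formalization: S -> ~((P nor ~R) nor ~Q)

~R = ~T = F
P nor ~R = F nor F = T
~Q = ~T = F
(P nor ~R) nor ~Q = T nor F = F
~((P nor ~R) nor ~Q) = ~F = T
S -> ~((P nor ~R) nor ~Q) = F -> T = T
So (A) is true.

(B): In symbols: (~P nand S) -> (R <-> ~Q)

~P = ~F = T
~P nand S = T nand F = T
~Q = ~T = F
R <-> ~Q = T <-> F = F
(~P nand S) -> (R <-> ~Q) = T -> F = F
Thus (B) is false.

(A) True; (B) False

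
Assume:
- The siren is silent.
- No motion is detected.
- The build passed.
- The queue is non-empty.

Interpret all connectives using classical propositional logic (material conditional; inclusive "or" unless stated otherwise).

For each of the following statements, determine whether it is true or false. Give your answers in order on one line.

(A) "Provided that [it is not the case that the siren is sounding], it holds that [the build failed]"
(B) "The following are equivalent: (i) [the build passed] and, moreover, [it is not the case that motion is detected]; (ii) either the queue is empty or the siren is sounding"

(A) False; (B) False

Let P = "the siren is sounding" (F), R = "the build passed" (T), Q = "motion is detected" (F), S = "the queue is empty" (F).

(A): Parsed as ¬P → ¬R

¬P = ¬F = T
¬R = ¬T = F
¬P → ¬R = T → F = F
Hence (A) is false.

(B): In symbols: (R ∧ ¬Q) ↔ (S ∨ P)

¬Q = ¬F = T
R ∧ ¬Q = T ∧ T = T
S ∨ P = F ∨ F = F
(R ∧ ¬Q) ↔ (S ∨ P) = T ↔ F = F
Hence (B) is false.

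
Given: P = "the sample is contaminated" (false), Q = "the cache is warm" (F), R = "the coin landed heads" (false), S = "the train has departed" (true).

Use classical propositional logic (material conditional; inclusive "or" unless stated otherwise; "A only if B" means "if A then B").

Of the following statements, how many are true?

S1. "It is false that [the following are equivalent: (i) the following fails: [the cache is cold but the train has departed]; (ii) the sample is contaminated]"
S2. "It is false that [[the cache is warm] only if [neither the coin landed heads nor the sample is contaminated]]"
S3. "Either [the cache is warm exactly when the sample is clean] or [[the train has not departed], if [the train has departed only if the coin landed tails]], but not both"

S1: Parsed as ~(~(~Q & S) <-> P)

~Q = ~F = T
~Q & S = T & T = T
~(~Q & S) = ~T = F
~(~Q & S) <-> P = F <-> F = T
~(~(~Q & S) <-> P) = ~T = F
So S1 is false.

S2: In symbols: ~(Q -> (R nor P))

R nor P = F nor F = T
Q -> (R nor P) = F -> T = T
~(Q -> (R nor P)) = ~T = F
So S2 is false.

S3: In symbols: (Q <-> ~P) xor ((S -> ~R) -> ~S)

~P = ~F = T
Q <-> ~P = F <-> T = F
~R = ~F = T
S -> ~R = T -> T = T
~S = ~T = F
(S -> ~R) -> ~S = T -> F = F
(Q <-> ~P) xor ((S -> ~R) -> ~S) = F xor F = F
Thus S3 is false.

0 of the 3 statements are true (none).

0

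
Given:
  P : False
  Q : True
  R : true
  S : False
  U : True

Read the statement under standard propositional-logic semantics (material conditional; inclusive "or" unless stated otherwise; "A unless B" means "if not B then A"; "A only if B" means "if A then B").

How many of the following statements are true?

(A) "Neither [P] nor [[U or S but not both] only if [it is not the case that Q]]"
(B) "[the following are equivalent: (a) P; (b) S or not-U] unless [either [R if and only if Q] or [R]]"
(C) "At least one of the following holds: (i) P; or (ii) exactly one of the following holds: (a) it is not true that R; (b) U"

3

(A): This is P nor ((U xor S) -> not Q).

U xor S = True xor False = True
not Q = not True = False
(U xor S) -> not Q = True -> False = False
P nor ((U xor S) -> not Q) = False nor False = True
Thus (A) is true.

(B): This is (P iff (S or not U)) or ((R iff Q) or R).

not U = not True = False
S or not U = False or False = False
P iff (S or not U) = False iff False = True
R iff Q = True iff True = True
(R iff Q) or R = True or True = True
(P iff (S or not U)) or ((R iff Q) or R) = True or True = True
Hence (B) is true.

(C): This is P or (not R xor U).

not R = not True = False
not R xor U = False xor True = True
P or (not R xor U) = False or True = True
So (C) is true.

3 of the 3 statements are true ((A), (B), (C)).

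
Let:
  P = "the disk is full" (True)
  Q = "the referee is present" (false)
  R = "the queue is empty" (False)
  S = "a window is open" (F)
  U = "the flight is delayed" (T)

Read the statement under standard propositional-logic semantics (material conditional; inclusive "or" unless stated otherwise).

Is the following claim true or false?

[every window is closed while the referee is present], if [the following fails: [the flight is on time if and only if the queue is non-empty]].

The statement is false.

In symbols: ¬(¬U ↔ ¬R) → (¬S ∧ Q)

¬U = ¬T = F
¬R = ¬F = T
¬U ↔ ¬R = F ↔ T = F
¬(¬U ↔ ¬R) = ¬F = T
¬S = ¬F = T
¬S ∧ Q = T ∧ F = F
¬(¬U ↔ ¬R) → (¬S ∧ Q) = T → F = F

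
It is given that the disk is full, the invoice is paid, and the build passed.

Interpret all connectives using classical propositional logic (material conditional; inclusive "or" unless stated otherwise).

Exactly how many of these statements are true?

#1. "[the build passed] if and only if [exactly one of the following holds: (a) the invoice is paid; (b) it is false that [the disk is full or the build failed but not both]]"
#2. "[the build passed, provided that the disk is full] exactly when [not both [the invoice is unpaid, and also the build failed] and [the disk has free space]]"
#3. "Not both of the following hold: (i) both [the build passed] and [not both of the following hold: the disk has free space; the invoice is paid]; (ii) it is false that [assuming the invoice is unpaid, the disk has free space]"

Let S = "the build passed" (T), R = "the invoice is paid" (T), U = "the disk is full" (T).

#1: Parsed as S ↔ (R ⊕ ¬(U ⊕ ¬S))

¬S = ¬T = F
U ⊕ ¬S = T ⊕ F = T
¬(U ⊕ ¬S) = ¬T = F
R ⊕ ¬(U ⊕ ¬S) = T ⊕ F = T
S ↔ (R ⊕ ¬(U ⊕ ¬S)) = T ↔ T = T
Hence #1 is true.

#2: In symbols: (U → S) ↔ ((¬R ∧ ¬S) ↑ ¬U)

U → S = T → T = T
¬R = ¬T = F
¬S = ¬T = F
¬R ∧ ¬S = F ∧ F = F
¬U = ¬T = F
(¬R ∧ ¬S) ↑ ¬U = F ↑ F = T
(U → S) ↔ ((¬R ∧ ¬S) ↑ ¬U) = T ↔ T = T
Thus #2 is true.

#3: Formalization: (S ∧ (¬U ↑ R)) ↑ ¬(¬R → ¬U)

¬U = ¬T = F
¬U ↑ R = F ↑ T = T
S ∧ (¬U ↑ R) = T ∧ T = T
¬R = ¬T = F
¬U = ¬T = F
¬R → ¬U = F → F = T
¬(¬R → ¬U) = ¬T = F
(S ∧ (¬U ↑ R)) ↑ ¬(¬R → ¬U) = T ↑ F = T
Thus #3 is true.

Count: 3.

3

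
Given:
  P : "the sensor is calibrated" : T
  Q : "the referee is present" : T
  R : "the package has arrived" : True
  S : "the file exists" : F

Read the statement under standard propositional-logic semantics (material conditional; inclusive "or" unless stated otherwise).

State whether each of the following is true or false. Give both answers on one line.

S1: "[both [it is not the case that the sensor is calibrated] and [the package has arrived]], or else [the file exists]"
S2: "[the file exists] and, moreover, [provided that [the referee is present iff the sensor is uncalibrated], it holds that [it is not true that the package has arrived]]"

S1 false / S2 false

S1: This is (¬P ∧ R) ∨ S.

¬P = ¬T = F
¬P ∧ R = F ∧ T = F
(¬P ∧ R) ∨ S = F ∨ F = F
Thus S1 is false.

S2: Formalization: S ∧ ((Q ↔ ¬P) → ¬R)

¬P = ¬T = F
Q ↔ ¬P = T ↔ F = F
¬R = ¬T = F
(Q ↔ ¬P) → ¬R = F → F = T
S ∧ ((Q ↔ ¬P) → ¬R) = F ∧ T = F
Hence S2 is false.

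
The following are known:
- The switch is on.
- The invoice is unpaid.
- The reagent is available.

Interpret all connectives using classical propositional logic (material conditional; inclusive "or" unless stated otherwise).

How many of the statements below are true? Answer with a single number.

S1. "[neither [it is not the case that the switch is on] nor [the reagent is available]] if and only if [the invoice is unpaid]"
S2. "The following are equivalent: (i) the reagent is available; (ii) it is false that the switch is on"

0

Let P = "the switch is on" (T), R = "the reagent is available" (T), Q = "the invoice is paid" (F).

S1: This is (~P nor R) <-> ~Q.

~P = ~T = F
~P nor R = F nor T = F
~Q = ~F = T
(~P nor R) <-> ~Q = F <-> T = F
Thus S1 is false.

S2: In symbols: R <-> ~P

~P = ~T = F
R <-> ~P = T <-> F = F
So S2 is false.

0 of the 2 statements are true (none).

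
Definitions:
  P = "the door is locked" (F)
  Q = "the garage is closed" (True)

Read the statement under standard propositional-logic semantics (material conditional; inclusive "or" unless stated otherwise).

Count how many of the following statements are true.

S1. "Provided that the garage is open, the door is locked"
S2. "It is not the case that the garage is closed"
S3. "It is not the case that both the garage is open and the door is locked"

S1: Formalization: not Q -> P

not Q = not True = False
not Q -> P = False -> False = True
Hence S1 is true.

S2: Parsed as not Q

not Q = not True = False
Thus S2 is false.

S3: Formalization: not Q nand P

not Q = not True = False
not Q nand P = False nand False = True
Thus S3 is true.

True statements: 2 (S1, S3).

2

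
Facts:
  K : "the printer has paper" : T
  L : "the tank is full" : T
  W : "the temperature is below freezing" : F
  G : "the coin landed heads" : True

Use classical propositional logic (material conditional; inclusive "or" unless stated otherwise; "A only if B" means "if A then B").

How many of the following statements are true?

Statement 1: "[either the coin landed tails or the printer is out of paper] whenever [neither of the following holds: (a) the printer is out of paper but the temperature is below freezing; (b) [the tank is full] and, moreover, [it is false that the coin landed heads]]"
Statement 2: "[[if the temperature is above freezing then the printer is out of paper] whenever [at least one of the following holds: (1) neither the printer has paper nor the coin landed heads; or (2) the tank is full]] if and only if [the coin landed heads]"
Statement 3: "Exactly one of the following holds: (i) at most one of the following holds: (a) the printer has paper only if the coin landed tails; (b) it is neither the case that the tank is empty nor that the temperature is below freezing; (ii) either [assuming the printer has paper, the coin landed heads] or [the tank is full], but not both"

1

Statement 1: In symbols: ((not K and W) nor (L and not G)) -> (not G or not K)

not K = not True = False
not K and W = False and False = False
not G = not True = False
L and not G = True and False = False
(not K and W) nor (L and not G) = False nor False = True
not G = not True = False
not K = not True = False
not G or not K = False or False = False
((not K and W) nor (L and not G)) -> (not G or not K) = True -> False = False
So Statement 1 is false.

Statement 2: This is (((K nor G) or L) -> (not W -> not K)) iff G.

K nor G = True nor True = False
(K nor G) or L = False or True = True
not W = not False = True
not K = not True = False
not W -> not K = True -> False = False
((K nor G) or L) -> (not W -> not K) = True -> False = False
(((K nor G) or L) -> (not W -> not K)) iff G = False iff True = False
So Statement 2 is false.

Statement 3: In symbols: ((K -> not G) nand (not L nor W)) xor ((K -> G) xor L)

not G = not True = False
K -> not G = True -> False = False
not L = not True = False
not L nor W = False nor False = True
(K -> not G) nand (not L nor W) = False nand True = True
K -> G = True -> True = True
(K -> G) xor L = True xor True = False
((K -> not G) nand (not L nor W)) xor ((K -> G) xor L) = True xor False = True
Thus Statement 3 is true.

True statements: 1 (Statement 3).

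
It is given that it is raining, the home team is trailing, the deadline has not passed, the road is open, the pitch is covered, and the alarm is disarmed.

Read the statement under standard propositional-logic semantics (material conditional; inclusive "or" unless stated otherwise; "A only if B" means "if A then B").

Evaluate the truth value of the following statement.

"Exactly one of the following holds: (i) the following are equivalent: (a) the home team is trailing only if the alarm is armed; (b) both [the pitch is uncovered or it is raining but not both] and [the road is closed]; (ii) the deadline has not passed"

False.

Let V = "the home team is leading" (F), U = "the alarm is armed" (F), D = "the pitch is covered" (T), N = "it is raining" (T), Q = "the road is closed" (F), R = "the deadline has passed" (F).
Parsed as ((¬V → U) ↔ ((¬D ⊕ N) ∧ Q)) ⊕ ¬R

¬V = ¬F = T
¬V → U = T → F = F
¬D = ¬T = F
¬D ⊕ N = F ⊕ T = T
(¬D ⊕ N) ∧ Q = T ∧ F = F
(¬V → U) ↔ ((¬D ⊕ N) ∧ Q) = F ↔ F = T
¬R = ¬F = T
((¬V → U) ↔ ((¬D ⊕ N) ∧ Q)) ⊕ ¬R = T ⊕ T = F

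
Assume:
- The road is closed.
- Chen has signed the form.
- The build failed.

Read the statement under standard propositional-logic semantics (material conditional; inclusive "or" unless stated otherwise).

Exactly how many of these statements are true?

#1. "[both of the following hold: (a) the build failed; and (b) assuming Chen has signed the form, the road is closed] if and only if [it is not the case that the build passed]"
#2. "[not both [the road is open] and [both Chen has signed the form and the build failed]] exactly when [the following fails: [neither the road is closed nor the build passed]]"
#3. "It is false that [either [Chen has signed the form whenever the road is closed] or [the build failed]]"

Let R = "the build passed" (F), Q = "Chen has signed the form" (T), P = "the road is closed" (T).

#1: Parsed as (¬R ∧ (Q → P)) ↔ ¬R

¬R = ¬F = T
Q → P = T → T = T
¬R ∧ (Q → P) = T ∧ T = T
¬R = ¬F = T
(¬R ∧ (Q → P)) ↔ ¬R = T ↔ T = T
Hence #1 is true.

#2: Formalization: (¬P ↑ (Q ∧ ¬R)) ↔ ¬(P ↓ R)

¬P = ¬T = F
¬R = ¬F = T
Q ∧ ¬R = T ∧ T = T
¬P ↑ (Q ∧ ¬R) = F ↑ T = T
P ↓ R = T ↓ F = F
¬(P ↓ R) = ¬F = T
(¬P ↑ (Q ∧ ¬R)) ↔ ¬(P ↓ R) = T ↔ T = T
Hence #2 is true.

#3: Formalization: ¬((P → Q) ∨ ¬R)

P → Q = T → T = T
¬R = ¬F = T
(P → Q) ∨ ¬R = T ∨ T = T
¬((P → Q) ∨ ¬R) = ¬T = F
So #3 is false.

Count: 2.

2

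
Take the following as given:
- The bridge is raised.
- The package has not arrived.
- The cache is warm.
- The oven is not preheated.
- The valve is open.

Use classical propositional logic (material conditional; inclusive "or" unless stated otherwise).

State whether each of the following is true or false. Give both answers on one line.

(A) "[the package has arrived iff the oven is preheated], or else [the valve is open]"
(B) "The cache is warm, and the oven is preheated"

(A) T; (B) F

Let H = "the package has arrived" (F), R = "the oven is preheated" (F), V = "the valve is open" (T), L = "the cache is warm" (T).

(A): Formalization: (H <-> R) | V

H <-> R = F <-> F = T
(H <-> R) | V = T | T = T
Thus (A) is true.

(B): Formalization: L & R

L & R = T & F = F
Thus (B) is false.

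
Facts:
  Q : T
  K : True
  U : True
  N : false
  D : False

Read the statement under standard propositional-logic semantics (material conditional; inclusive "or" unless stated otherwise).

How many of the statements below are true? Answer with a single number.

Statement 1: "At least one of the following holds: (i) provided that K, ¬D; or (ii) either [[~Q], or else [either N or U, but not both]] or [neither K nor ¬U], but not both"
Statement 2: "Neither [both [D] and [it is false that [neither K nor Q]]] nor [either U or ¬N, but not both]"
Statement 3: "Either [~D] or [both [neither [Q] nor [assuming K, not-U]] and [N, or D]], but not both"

3

Statement 1: In symbols: (K -> ~D) | ((~Q | (N xor U)) xor (K nor ~U))

~D = ~F = T
K -> ~D = T -> T = T
~Q = ~T = F
N xor U = F xor T = T
~Q | (N xor U) = F | T = T
~U = ~T = F
K nor ~U = T nor F = F
(~Q | (N xor U)) xor (K nor ~U) = T xor F = T
(K -> ~D) | ((~Q | (N xor U)) xor (K nor ~U)) = T | T = T
Thus Statement 1 is true.

Statement 2: Formalization: (D & ~(K nor Q)) nor (U xor ~N)

K nor Q = T nor T = F
~(K nor Q) = ~F = T
D & ~(K nor Q) = F & T = F
~N = ~F = T
U xor ~N = T xor T = F
(D & ~(K nor Q)) nor (U xor ~N) = F nor F = T
Thus Statement 2 is true.

Statement 3: This is ~D xor ((Q nor (K -> ~U)) & (N | D)).

~D = ~F = T
~U = ~T = F
K -> ~U = T -> F = F
Q nor (K -> ~U) = T nor F = F
N | D = F | F = F
(Q nor (K -> ~U)) & (N | D) = F & F = F
~D xor ((Q nor (K -> ~U)) & (N | D)) = T xor F = T
So Statement 3 is true.

True statements: 3.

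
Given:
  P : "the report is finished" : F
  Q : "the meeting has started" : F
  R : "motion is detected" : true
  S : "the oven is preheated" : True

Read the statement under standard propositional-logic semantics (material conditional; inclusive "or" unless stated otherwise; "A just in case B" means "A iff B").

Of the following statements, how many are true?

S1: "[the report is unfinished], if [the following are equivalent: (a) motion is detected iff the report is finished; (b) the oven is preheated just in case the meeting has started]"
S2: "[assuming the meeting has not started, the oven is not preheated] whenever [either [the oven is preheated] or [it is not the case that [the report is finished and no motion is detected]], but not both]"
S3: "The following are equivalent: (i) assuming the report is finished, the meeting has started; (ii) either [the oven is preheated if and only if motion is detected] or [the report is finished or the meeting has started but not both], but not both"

3

S1: This is ((R ↔ P) ↔ (S ↔ Q)) → ¬P.

R ↔ P = T ↔ F = F
S ↔ Q = T ↔ F = F
(R ↔ P) ↔ (S ↔ Q) = F ↔ F = T
¬P = ¬F = T
((R ↔ P) ↔ (S ↔ Q)) → ¬P = T → T = T
Hence S1 is true.

S2: This is (S ⊕ ¬(P ∧ ¬R)) → (¬Q → ¬S).

¬R = ¬T = F
P ∧ ¬R = F ∧ F = F
¬(P ∧ ¬R) = ¬F = T
S ⊕ ¬(P ∧ ¬R) = T ⊕ T = F
¬Q = ¬F = T
¬S = ¬T = F
¬Q → ¬S = T → F = F
(S ⊕ ¬(P ∧ ¬R)) → (¬Q → ¬S) = F → F = T
So S2 is true.

S3: In symbols: (P → Q) ↔ ((S ↔ R) ⊕ (P ⊕ Q))

P → Q = F → F = T
S ↔ R = T ↔ T = T
P ⊕ Q = F ⊕ F = F
(S ↔ R) ⊕ (P ⊕ Q) = T ⊕ F = T
(P → Q) ↔ ((S ↔ R) ⊕ (P ⊕ Q)) = T ↔ T = T
Thus S3 is true.

3 of the 3 statements are true.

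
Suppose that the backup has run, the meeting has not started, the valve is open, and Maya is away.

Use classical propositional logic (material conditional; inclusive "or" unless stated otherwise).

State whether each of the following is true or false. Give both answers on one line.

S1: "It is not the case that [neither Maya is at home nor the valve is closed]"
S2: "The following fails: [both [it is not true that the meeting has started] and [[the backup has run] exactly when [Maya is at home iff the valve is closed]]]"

S1 F, S2 F

Let R = "Maya is at home" (F), L = "the valve is open" (T), K = "the meeting has started" (F), M = "the backup has run" (T).

S1: Parsed as ~(R nor ~L)

~L = ~T = F
R nor ~L = F nor F = T
~(R nor ~L) = ~T = F
Hence S1 is false.

S2: Formalization: ~(~K & (M <-> (R <-> ~L)))

~K = ~F = T
~L = ~T = F
R <-> ~L = F <-> F = T
M <-> (R <-> ~L) = T <-> T = T
~K & (M <-> (R <-> ~L)) = T & T = T
~(~K & (M <-> (R <-> ~L))) = ~T = F
Thus S2 is false.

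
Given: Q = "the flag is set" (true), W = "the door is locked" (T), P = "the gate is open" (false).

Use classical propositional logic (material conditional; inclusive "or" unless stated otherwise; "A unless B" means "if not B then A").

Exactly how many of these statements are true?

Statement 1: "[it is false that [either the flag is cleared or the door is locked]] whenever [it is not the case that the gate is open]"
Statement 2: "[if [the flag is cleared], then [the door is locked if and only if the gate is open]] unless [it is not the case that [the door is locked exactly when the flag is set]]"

1

Statement 1: This is ~P -> ~(~Q | W).

~P = ~F = T
~Q = ~T = F
~Q | W = F | T = T
~(~Q | W) = ~T = F
~P -> ~(~Q | W) = T -> F = F
Thus Statement 1 is false.

Statement 2: This is (~Q -> (W <-> P)) | ~(W <-> Q).

~Q = ~T = F
W <-> P = T <-> F = F
~Q -> (W <-> P) = F -> F = T
W <-> Q = T <-> T = T
~(W <-> Q) = ~T = F
(~Q -> (W <-> P)) | ~(W <-> Q) = T | F = T
Hence Statement 2 is true.

Count: 1.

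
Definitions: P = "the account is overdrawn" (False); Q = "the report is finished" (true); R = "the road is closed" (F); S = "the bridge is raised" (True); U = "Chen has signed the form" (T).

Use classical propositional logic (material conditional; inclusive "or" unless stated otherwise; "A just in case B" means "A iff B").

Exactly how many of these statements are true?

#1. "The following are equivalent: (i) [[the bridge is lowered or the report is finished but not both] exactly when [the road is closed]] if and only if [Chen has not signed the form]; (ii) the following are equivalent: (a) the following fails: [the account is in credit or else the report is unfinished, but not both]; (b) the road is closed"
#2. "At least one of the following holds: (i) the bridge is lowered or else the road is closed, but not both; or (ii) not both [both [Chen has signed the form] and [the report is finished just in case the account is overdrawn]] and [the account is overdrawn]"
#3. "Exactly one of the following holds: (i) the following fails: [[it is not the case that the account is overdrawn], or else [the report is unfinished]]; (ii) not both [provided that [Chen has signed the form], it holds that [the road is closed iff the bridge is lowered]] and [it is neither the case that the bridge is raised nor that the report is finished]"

#1: Parsed as (((¬S ⊕ Q) ↔ R) ↔ ¬U) ↔ (¬(¬P ⊕ ¬Q) ↔ R)

¬S = ¬T = F
¬S ⊕ Q = F ⊕ T = T
(¬S ⊕ Q) ↔ R = T ↔ F = F
¬U = ¬T = F
((¬S ⊕ Q) ↔ R) ↔ ¬U = F ↔ F = T
¬P = ¬F = T
¬Q = ¬T = F
¬P ⊕ ¬Q = T ⊕ F = T
¬(¬P ⊕ ¬Q) = ¬T = F
¬(¬P ⊕ ¬Q) ↔ R = F ↔ F = T
(((¬S ⊕ Q) ↔ R) ↔ ¬U) ↔ (¬(¬P ⊕ ¬Q) ↔ R) = T ↔ T = T
Thus #1 is true.

#2: Parsed as (¬S ⊕ R) ∨ ((U ∧ (Q ↔ P)) ↑ P)

¬S = ¬T = F
¬S ⊕ R = F ⊕ F = F
Q ↔ P = T ↔ F = F
U ∧ (Q ↔ P) = T ∧ F = F
(U ∧ (Q ↔ P)) ↑ P = F ↑ F = T
(¬S ⊕ R) ∨ ((U ∧ (Q ↔ P)) ↑ P) = F ∨ T = T
Hence #2 is true.

#3: In symbols: ¬(¬P ∨ ¬Q) ⊕ ((U → (R ↔ ¬S)) ↑ (S ↓ Q))

¬P = ¬F = T
¬Q = ¬T = F
¬P ∨ ¬Q = T ∨ F = T
¬(¬P ∨ ¬Q) = ¬T = F
¬S = ¬T = F
R ↔ ¬S = F ↔ F = T
U → (R ↔ ¬S) = T → T = T
S ↓ Q = T ↓ T = F
(U → (R ↔ ¬S)) ↑ (S ↓ Q) = T ↑ F = T
¬(¬P ∨ ¬Q) ⊕ ((U → (R ↔ ¬S)) ↑ (S ↓ Q)) = F ⊕ T = T
So #3 is true.

Count: 3.

3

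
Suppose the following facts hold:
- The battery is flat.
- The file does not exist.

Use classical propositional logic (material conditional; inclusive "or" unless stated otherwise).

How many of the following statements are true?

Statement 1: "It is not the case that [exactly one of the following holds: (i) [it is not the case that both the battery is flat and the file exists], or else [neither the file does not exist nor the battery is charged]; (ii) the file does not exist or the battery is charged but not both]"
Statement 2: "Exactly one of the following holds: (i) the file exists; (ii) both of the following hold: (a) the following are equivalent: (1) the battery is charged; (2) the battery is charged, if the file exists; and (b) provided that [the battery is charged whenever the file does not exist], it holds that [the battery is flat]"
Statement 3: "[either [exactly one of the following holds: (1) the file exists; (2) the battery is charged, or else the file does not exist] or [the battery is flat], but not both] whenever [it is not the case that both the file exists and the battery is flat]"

Let G = "the battery is charged" (False), H = "the file exists" (False).

Statement 1: Parsed as not (((not G nand H) or (not H nor G)) xor (not H xor G))

not G = not False = True
not G nand H = True nand False = True
not H = not False = True
not H nor G = True nor False = False
(not G nand H) or (not H nor G) = True or False = True
not H = not False = True
not H xor G = True xor False = True
((not G nand H) or (not H nor G)) xor (not H xor G) = True xor True = False
not (((not G nand H) or (not H nor G)) xor (not H xor G)) = not False = True
So Statement 1 is true.

Statement 2: Formalization: H xor ((G iff (H -> G)) and ((not H -> G) -> not G))

H -> G = False -> False = True
G iff (H -> G) = False iff True = False
not H = not False = True
not H -> G = True -> False = False
not G = not False = True
(not H -> G) -> not G = False -> True = True
(G iff (H -> G)) and ((not H -> G) -> not G) = False and True = False
H xor ((G iff (H -> G)) and ((not H -> G) -> not G)) = False xor False = False
So Statement 2 is false.

Statement 3: Parsed as (H nand not G) -> ((H xor (G or not H)) xor not G)

not G = not False = True
H nand not G = False nand True = True
not H = not False = True
G or not H = False or True = True
H xor (G or not H) = False xor True = True
not G = not False = True
(H xor (G or not H)) xor not G = True xor True = False
(H nand not G) -> ((H xor (G or not H)) xor not G) = True -> False = False
Hence Statement 3 is false.

1 of the 3 statements is true.

1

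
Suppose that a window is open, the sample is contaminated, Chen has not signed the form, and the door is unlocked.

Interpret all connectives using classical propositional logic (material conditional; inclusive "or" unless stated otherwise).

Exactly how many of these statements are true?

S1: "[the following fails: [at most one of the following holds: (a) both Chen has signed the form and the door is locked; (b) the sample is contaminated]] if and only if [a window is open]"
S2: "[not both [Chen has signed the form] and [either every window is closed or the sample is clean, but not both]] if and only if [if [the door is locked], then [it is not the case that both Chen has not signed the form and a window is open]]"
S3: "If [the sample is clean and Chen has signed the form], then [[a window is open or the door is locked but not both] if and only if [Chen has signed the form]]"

Let R = "Chen has signed the form" (False), S = "the door is locked" (False), Q = "the sample is contaminated" (True), P = "a window is open" (True).

S1: Formalization: not ((R and S) nand Q) iff P

R and S = False and False = False
(R and S) nand Q = False nand True = True
not ((R and S) nand Q) = not True = False
not ((R and S) nand Q) iff P = False iff True = False
So S1 is false.

S2: This is (R nand (not P xor not Q)) iff (S -> (not R nand P)).

not P = not True = False
not Q = not True = False
not P xor not Q = False xor False = False
R nand (not P xor not Q) = False nand False = True
not R = not False = True
not R nand P = True nand True = False
S -> (not R nand P) = False -> False = True
(R nand (not P xor not Q)) iff (S -> (not R nand P)) = True iff True = True
Thus S2 is true.

S3: Parsed as (not Q and R) -> ((P xor S) iff R)

not Q = not True = False
not Q and R = False and False = False
P xor S = True xor False = True
(P xor S) iff R = True iff False = False
(not Q and R) -> ((P xor S) iff R) = False -> False = True
Hence S3 is true.

2 of the 3 statements are true.

2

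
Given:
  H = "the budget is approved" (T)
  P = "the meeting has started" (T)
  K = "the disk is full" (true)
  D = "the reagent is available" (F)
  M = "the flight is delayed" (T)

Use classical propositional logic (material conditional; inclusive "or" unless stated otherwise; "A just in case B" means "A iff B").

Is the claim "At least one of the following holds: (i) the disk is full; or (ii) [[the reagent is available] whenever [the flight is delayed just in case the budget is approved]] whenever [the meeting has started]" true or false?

Values: K=True, P=True, M=True, H=True, D=False.
Parsed as K or (P -> ((M iff H) -> D))

M iff H = True iff True = True
(M iff H) -> D = True -> False = False
P -> ((M iff H) -> D) = True -> False = False
K or (P -> ((M iff H) -> D)) = True or False = True

True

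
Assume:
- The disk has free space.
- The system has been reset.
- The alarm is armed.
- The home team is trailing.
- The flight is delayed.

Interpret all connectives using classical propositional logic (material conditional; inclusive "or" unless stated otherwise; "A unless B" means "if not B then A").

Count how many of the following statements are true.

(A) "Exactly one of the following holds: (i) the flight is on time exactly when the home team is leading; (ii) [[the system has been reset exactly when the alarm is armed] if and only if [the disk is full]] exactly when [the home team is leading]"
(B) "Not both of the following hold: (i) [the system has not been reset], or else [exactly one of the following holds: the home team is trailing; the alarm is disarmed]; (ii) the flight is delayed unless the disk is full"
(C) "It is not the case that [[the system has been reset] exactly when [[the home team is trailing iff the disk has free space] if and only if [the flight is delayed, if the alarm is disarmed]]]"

Let U = "the flight is delayed" (True), S = "the home team is leading" (False), Q = "the system has been reset" (True), R = "the alarm is armed" (True), P = "the disk is full" (False).

(A): Parsed as (not U iff S) xor (((Q iff R) iff P) iff S)

not U = not True = False
not U iff S = False iff False = True
Q iff R = True iff True = True
(Q iff R) iff P = True iff False = False
((Q iff R) iff P) iff S = False iff False = True
(not U iff S) xor (((Q iff R) iff P) iff S) = True xor True = False
So (A) is false.

(B): In symbols: (not Q or (not S xor not R)) nand (U or P)

not Q = not True = False
not S = not False = True
not R = not True = False
not S xor not R = True xor False = True
not Q or (not S xor not R) = False or True = True
U or P = True or False = True
(not Q or (not S xor not R)) nand (U or P) = True nand True = False
So (B) is false.

(C): This is not (Q iff ((not S iff not P) iff (not R -> U))).

not S = not False = True
not P = not False = True
not S iff not P = True iff True = True
not R = not True = False
not R -> U = False -> True = True
(not S iff not P) iff (not R -> U) = True iff True = True
Q iff ((not S iff not P) iff (not R -> U)) = True iff True = True
not (Q iff ((not S iff not P) iff (not R -> U))) = not True = False
Hence (C) is false.

True statements: 0 (none).

0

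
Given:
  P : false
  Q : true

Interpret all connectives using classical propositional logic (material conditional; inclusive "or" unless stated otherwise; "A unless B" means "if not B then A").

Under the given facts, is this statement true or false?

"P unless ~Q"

False.

This is P ∨ ¬Q.

¬Q = ¬T = F
P ∨ ¬Q = F ∨ F = F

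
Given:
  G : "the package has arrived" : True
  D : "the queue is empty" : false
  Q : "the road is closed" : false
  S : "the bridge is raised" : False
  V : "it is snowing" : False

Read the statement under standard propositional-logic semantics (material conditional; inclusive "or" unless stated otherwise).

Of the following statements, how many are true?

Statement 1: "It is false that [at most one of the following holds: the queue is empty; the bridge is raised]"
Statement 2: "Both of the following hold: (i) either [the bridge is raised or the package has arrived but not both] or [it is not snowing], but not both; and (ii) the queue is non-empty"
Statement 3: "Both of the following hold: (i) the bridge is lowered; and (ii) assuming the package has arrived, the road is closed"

Statement 1: In symbols: ~(D nand S)

D nand S = F nand F = T
~(D nand S) = ~T = F
Hence Statement 1 is false.

Statement 2: In symbols: ((S xor G) xor ~V) & ~D

S xor G = F xor T = T
~V = ~F = T
(S xor G) xor ~V = T xor T = F
~D = ~F = T
((S xor G) xor ~V) & ~D = F & T = F
Thus Statement 2 is false.

Statement 3: Parsed as ~S & (G -> Q)

~S = ~F = T
G -> Q = T -> F = F
~S & (G -> Q) = T & F = F
Thus Statement 3 is false.

True statements: 0 (none).

0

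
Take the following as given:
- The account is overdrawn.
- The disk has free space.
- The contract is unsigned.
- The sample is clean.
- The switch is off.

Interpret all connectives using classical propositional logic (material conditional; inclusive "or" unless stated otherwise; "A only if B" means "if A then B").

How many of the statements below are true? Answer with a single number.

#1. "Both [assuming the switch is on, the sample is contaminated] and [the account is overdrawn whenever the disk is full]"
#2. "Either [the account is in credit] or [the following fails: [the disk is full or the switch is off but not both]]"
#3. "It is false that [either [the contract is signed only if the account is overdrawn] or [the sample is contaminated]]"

Let V = "the switch is on" (False), H = "the sample is contaminated" (False), G = "the disk is full" (False), M = "the account is overdrawn" (True), Q = "the contract is signed" (False).

#1: In symbols: (V -> H) and (G -> M)

V -> H = False -> False = True
G -> M = False -> True = True
(V -> H) and (G -> M) = True and True = True
So #1 is true.

#2: This is not M or not (G xor not V).

not M = not True = False
not V = not False = True
G xor not V = False xor True = True
not (G xor not V) = not True = False
not M or not (G xor not V) = False or False = False
Thus #2 is false.

#3: Parsed as not ((Q -> M) or H)

Q -> M = False -> True = True
(Q -> M) or H = True or False = True
not ((Q -> M) or H) = not True = False
Hence #3 is false.

1 of the 3 statements is true.

1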